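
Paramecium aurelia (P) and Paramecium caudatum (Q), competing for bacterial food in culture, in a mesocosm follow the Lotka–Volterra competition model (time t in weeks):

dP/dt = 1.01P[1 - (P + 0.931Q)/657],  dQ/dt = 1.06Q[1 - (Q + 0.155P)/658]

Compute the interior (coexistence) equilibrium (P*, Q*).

P* ≈ 51.9, Q* ≈ 650

Setting both brackets to zero gives the nullclines P + 0.931Q = 657 and 0.155P + Q = 658.
Substituting Q = 658 - 0.155P into the first: P(1 - 0.931·0.155) = 657 - 0.931·658.
So P* = 44.4/0.856 = 51.9, and then Q* = 658 - 0.155·51.9 = 650.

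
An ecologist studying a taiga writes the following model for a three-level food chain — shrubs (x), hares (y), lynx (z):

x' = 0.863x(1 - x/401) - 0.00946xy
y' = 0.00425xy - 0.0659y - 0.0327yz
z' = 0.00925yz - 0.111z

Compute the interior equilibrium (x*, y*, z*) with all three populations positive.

x* ≈ 348, y* ≈ 12, z* ≈ 43.2

From dz/dt = 0: 0.00925y* = 0.111, so y* = 12.
From dx/dt = 0: 0.863(1 - x*/401) = 0.00946·12, giving x* = 401·(1 - 0.132) = 348.
From dy/dt = 0: 0.00425·348 - 0.0659 = 0.0327z*, so z* = 1.41/0.0327 = 43.2.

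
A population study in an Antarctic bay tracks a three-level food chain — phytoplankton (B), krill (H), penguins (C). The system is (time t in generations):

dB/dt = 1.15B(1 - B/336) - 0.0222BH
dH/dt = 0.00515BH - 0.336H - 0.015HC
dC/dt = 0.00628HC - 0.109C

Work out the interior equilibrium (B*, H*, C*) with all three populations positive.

From dC/dt = 0: 0.00628H* = 0.109, so H* = 17.4.
From dB/dt = 0: 1.15(1 - B*/336) = 0.0222·17.4, giving B* = 336·(1 - 0.335) = 223.
From dH/dt = 0: 0.00515·223 - 0.336 = 0.015C*, so C* = 0.815/0.015 = 54.3.

B* ≈ 223, H* ≈ 17.4, C* ≈ 54.3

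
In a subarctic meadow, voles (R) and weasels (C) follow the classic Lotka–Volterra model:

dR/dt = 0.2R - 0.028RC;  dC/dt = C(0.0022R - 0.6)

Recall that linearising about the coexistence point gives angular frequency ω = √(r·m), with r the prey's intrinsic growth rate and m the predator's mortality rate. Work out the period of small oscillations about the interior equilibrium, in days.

T ≈ 18.1 days

Here r = 0.2 and m = 0.6, so r·m = 0.12.
ω = √0.12 = 0.346 per day, hence T = 2π/ω ≈ 18.1 days.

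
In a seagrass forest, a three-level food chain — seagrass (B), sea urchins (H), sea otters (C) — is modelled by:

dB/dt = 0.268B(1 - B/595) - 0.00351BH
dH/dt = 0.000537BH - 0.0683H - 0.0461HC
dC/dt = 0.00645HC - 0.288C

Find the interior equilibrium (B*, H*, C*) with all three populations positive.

B* ≈ 247, H* ≈ 44.7, C* ≈ 1.4

From dC/dt = 0: 0.00645H* = 0.288, so H* = 44.7.
From dB/dt = 0: 0.268(1 - B*/595) = 0.00351·44.7, giving B* = 595·(1 - 0.585) = 247.
From dH/dt = 0: 0.000537·247 - 0.0683 = 0.0461C*, so C* = 0.0644/0.0461 = 1.4.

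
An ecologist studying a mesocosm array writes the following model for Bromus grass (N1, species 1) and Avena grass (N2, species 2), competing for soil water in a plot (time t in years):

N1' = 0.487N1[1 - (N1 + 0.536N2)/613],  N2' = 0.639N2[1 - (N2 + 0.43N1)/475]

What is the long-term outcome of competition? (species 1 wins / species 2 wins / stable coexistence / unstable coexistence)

stable coexistence

Compare the nullcline intercepts: K1/α12 = 613/0.536 = 1140 > K2 = 475; K2/α21 = 475/0.43 = 1100 > K1 = 613.
Since both inequalities hold, each species can invade when rare, so the interior equilibrium is stable.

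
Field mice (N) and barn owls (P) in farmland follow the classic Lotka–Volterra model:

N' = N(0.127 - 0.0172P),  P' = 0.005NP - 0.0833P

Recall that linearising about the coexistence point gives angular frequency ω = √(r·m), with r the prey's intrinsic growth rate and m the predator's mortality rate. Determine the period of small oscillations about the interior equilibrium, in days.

Here r = 0.127 and m = 0.0833, so r·m = 0.0106.
ω = √0.0106 = 0.103 per day, hence T = 2π/ω ≈ 61.1 days.

T ≈ 61.1 days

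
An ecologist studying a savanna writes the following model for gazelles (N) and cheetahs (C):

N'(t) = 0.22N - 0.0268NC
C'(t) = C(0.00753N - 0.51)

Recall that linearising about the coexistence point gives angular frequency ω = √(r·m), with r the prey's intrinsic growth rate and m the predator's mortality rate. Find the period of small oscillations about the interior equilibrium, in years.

T ≈ 18.8 years

Here r = 0.22 and m = 0.51, so r·m = 0.112.
ω = √0.112 = 0.335 per year, hence T = 2π/ω ≈ 18.8 years.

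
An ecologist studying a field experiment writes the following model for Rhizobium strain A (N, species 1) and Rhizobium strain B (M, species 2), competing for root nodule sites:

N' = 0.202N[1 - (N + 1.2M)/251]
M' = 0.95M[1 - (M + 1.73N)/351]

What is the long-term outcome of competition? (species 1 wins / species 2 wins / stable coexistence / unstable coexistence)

Compare the nullcline intercepts: K1/α12 = 251/1.2 = 209 < K2 = 351; K2/α21 = 351/1.73 = 203 < K1 = 251.
Since both are reversed, neither can invade when rare; the interior point is a saddle.

unstable coexistence (outcome depends on initial conditions)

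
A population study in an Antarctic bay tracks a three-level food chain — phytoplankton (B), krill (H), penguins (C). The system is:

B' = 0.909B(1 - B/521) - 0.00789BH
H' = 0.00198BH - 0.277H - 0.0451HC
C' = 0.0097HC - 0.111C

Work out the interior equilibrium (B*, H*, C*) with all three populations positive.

From dC/dt = 0: 0.0097H* = 0.111, so H* = 11.4.
From dB/dt = 0: 0.909(1 - B*/521) = 0.00789·11.4, giving B* = 521·(1 - 0.0993) = 469.
From dH/dt = 0: 0.00198·469 - 0.277 = 0.0451C*, so C* = 0.652/0.0451 = 14.5.

B* ≈ 469, H* ≈ 11.4, C* ≈ 14.5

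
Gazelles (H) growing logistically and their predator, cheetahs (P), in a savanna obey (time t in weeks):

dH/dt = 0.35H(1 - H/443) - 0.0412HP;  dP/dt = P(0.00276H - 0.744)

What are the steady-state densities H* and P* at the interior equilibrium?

From dP/dt = 0 with P > 0: 0.00276H* = 0.744, so H* = 270.
Substitute into dH/dt = 0: 0.35(1 - 270/443) = 0.0412P*.
The bracket is 0.392, giving P* = 0.137/0.0412 = 3.33.

H* ≈ 270, P* ≈ 3.33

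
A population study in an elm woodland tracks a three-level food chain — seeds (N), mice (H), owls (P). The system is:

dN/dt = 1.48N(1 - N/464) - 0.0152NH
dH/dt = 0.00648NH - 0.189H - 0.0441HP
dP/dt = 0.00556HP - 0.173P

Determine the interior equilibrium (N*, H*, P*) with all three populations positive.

N* ≈ 316, H* ≈ 31.1, P* ≈ 42.1

From dP/dt = 0: 0.00556H* = 0.173, so H* = 31.1.
From dN/dt = 0: 1.48(1 - N*/464) = 0.0152·31.1, giving N* = 464·(1 - 0.32) = 316.
From dH/dt = 0: 0.00648·316 - 0.189 = 0.0441P*, so P* = 1.86/0.0441 = 42.1.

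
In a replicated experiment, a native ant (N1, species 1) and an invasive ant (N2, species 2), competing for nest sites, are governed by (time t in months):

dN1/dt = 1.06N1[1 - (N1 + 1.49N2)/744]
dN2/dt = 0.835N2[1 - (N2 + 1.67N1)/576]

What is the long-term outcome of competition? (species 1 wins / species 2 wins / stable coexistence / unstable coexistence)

unstable coexistence (outcome depends on initial conditions)

Compare the nullcline intercepts: K1/α12 = 744/1.49 = 499 < K2 = 576; K2/α21 = 576/1.67 = 345 < K1 = 744.
Since both are reversed, neither can invade when rare; the interior point is a saddle.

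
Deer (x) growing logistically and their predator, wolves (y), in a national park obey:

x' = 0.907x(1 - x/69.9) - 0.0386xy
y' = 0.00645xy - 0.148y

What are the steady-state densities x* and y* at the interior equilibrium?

x* ≈ 22.9, y* ≈ 15.8

From dy/dt = 0 with y > 0: 0.00645x* = 0.148, so x* = 22.9.
Substitute into dx/dt = 0: 0.907(1 - 22.9/69.9) = 0.0386y*.
The bracket is 0.672, giving y* = 0.609/0.0386 = 15.8.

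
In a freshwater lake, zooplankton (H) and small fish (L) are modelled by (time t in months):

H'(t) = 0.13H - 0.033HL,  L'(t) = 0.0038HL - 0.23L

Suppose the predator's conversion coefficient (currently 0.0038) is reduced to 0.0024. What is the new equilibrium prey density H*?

H* ≈ 95.8

At the interior fixed point, setting dL/dt = 0 with L > 0 fixes H* = (predator death rate)/(HL coefficient) — independent of the other coefficients.
With the change, H* = 0.23/0.0024 = 95.8; it rises from 60.5.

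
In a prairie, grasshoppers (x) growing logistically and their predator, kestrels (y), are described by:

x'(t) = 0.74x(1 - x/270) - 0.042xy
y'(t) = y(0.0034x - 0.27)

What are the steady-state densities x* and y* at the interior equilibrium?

x* ≈ 79.4, y* ≈ 12.4

From dy/dt = 0 with y > 0: 0.0034x* = 0.27, so x* = 79.4.
Substitute into dx/dt = 0: 0.74(1 - 79.4/270) = 0.042y*.
The bracket is 0.706, giving y* = 0.522/0.042 = 12.4.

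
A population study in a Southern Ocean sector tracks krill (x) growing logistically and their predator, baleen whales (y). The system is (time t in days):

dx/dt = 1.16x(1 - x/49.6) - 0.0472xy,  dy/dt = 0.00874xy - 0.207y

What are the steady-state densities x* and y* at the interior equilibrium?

From dy/dt = 0 with y > 0: 0.00874x* = 0.207, so x* = 23.7.
Substitute into dx/dt = 0: 1.16(1 - 23.7/49.6) = 0.0472y*.
The bracket is 0.522, giving y* = 0.606/0.0472 = 12.8.

x* ≈ 23.7, y* ≈ 12.8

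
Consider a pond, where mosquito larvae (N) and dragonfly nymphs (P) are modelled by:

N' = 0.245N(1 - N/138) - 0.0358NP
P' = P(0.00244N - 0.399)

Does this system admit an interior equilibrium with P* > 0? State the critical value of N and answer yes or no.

Threshold N = 164; K < 164, so no, the predator goes extinct.

The predator equation gives dP/dt > 0 only when N > 0.399/0.00244 = 164.
Without the predator, N → K = 138. Since 138 < 164, the predator cannot invade.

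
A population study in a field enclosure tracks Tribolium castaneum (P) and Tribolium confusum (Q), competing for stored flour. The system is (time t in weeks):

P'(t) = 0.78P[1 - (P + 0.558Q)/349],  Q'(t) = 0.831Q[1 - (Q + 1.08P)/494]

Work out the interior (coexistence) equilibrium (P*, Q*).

P* ≈ 185, Q* ≈ 295

Setting both brackets to zero gives the nullclines P + 0.558Q = 349 and 1.08P + Q = 494.
Substituting Q = 494 - 1.08P into the first: P(1 - 0.558·1.08) = 349 - 0.558·494.
So P* = 73.3/0.397 = 185, and then Q* = 494 - 1.08·185 = 295.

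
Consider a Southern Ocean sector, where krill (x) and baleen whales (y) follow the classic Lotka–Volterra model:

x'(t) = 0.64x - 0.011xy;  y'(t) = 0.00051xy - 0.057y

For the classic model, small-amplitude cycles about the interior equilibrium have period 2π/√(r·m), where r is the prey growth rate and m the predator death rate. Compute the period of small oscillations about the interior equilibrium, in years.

T ≈ 32.9 years

Here r = 0.64 and m = 0.057, so r·m = 0.0365.
ω = √0.0365 = 0.191 per year, hence T = 2π/ω ≈ 32.9 years.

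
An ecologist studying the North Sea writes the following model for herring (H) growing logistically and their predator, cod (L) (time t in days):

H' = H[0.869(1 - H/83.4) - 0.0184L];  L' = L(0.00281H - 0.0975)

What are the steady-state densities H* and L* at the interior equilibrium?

From dL/dt = 0 with L > 0: 0.00281H* = 0.0975, so H* = 34.7.
Substitute into dH/dt = 0: 0.869(1 - 34.7/83.4) = 0.0184L*.
The bracket is 0.584, giving L* = 0.507/0.0184 = 27.6.

H* ≈ 34.7, L* ≈ 27.6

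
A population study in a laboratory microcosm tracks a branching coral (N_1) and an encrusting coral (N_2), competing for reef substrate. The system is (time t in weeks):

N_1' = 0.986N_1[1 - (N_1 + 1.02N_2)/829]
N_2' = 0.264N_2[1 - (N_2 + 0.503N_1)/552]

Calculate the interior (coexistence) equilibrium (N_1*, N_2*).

N_1* ≈ 546, N_2* ≈ 277

Setting both brackets to zero gives the nullclines N_1 + 1.02N_2 = 829 and 0.503N_1 + N_2 = 552.
Substituting N_2 = 552 - 0.503N_1 into the first: N_1(1 - 1.02·0.503) = 829 - 1.02·552.
So N_1* = 266/0.487 = 546, and then N_2* = 552 - 0.503·546 = 277.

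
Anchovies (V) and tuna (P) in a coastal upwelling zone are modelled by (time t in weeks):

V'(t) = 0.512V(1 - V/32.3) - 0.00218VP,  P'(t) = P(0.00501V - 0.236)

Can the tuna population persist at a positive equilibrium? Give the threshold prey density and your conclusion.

The predator equation gives dP/dt > 0 only when V > 0.236/0.00501 = 47.1.
Without the predator, V → K = 32.3. Since 32.3 < 47.1, the predator cannot invade.

Threshold V = 47.1; K < 47.1, so no, the predator goes extinct.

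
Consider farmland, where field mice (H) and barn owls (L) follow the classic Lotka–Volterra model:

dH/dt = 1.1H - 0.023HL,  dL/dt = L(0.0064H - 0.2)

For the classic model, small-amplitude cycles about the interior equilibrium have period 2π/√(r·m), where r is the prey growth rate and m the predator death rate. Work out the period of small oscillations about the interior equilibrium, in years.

Here r = 1.1 and m = 0.2, so r·m = 0.22.
ω = √0.22 = 0.469 per year, hence T = 2π/ω ≈ 13.4 years.

T ≈ 13.4 years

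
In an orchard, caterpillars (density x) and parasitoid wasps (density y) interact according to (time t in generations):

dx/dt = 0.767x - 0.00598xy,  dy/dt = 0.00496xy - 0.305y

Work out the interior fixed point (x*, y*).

Set dy/dt = 0 with y > 0: 0.00496x - 0.305 = 0, so x* = 0.305/0.00496 = 61.5.
Set dx/dt = 0 with x > 0: 0.767 - 0.00598y = 0, so y* = 0.767/0.00598 = 128.

x* ≈ 61.5, y* ≈ 128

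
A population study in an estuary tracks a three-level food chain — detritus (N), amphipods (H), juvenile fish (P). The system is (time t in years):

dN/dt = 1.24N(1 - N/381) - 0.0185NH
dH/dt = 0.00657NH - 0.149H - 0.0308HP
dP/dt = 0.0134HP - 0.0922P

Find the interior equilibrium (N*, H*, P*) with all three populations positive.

From dP/dt = 0: 0.0134H* = 0.0922, so H* = 6.88.
From dN/dt = 0: 1.24(1 - N*/381) = 0.0185·6.88, giving N* = 381·(1 - 0.103) = 342.
From dH/dt = 0: 0.00657·342 - 0.149 = 0.0308P*, so P* = 2.1/0.0308 = 68.1.

N* ≈ 342, H* ≈ 6.88, P* ≈ 68.1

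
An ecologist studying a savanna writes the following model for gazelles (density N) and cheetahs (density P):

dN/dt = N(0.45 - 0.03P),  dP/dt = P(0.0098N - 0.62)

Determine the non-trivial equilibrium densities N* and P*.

N* ≈ 63.3, P* ≈ 15

Set dP/dt = 0 with P > 0: 0.0098N - 0.62 = 0, so N* = 0.62/0.0098 = 63.3.
Set dN/dt = 0 with N > 0: 0.45 - 0.03P = 0, so P* = 0.45/0.03 = 15.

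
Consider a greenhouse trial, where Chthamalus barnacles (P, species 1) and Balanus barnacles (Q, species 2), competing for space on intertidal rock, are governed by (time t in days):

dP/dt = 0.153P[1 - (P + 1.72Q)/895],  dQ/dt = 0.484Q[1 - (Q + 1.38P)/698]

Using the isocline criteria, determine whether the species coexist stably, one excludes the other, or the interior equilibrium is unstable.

Compare the nullcline intercepts: K1/α12 = 895/1.72 = 520 < K2 = 698; K2/α21 = 698/1.38 = 506 < K1 = 895.
Since both are reversed, neither can invade when rare; the interior point is a saddle.

unstable coexistence (outcome depends on initial conditions)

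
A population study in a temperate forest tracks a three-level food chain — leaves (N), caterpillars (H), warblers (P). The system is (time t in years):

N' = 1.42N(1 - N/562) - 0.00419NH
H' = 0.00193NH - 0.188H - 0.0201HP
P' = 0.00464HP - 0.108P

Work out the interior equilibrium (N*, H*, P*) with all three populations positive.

N* ≈ 523, H* ≈ 23.3, P* ≈ 40.9

From dP/dt = 0: 0.00464H* = 0.108, so H* = 23.3.
From dN/dt = 0: 1.42(1 - N*/562) = 0.00419·23.3, giving N* = 562·(1 - 0.0687) = 523.
From dH/dt = 0: 0.00193·523 - 0.188 = 0.0201P*, so P* = 0.822/0.0201 = 40.9.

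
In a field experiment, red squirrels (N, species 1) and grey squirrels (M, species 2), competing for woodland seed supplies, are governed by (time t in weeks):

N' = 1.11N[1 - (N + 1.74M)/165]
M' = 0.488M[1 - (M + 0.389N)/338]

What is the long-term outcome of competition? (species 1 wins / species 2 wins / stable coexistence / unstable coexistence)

species 2 excludes species 1

Compare the nullcline intercepts: K1/α12 = 165/1.74 = 94.8 < K2 = 338; K2/α21 = 338/0.389 = 869 > K1 = 165.
Since the inequalities point opposite ways, species 2 can invade but species 1 cannot.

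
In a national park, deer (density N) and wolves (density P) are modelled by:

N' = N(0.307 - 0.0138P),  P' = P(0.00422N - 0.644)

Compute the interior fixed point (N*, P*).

Set dP/dt = 0 with P > 0: 0.00422N - 0.644 = 0, so N* = 0.644/0.00422 = 153.
Set dN/dt = 0 with N > 0: 0.307 - 0.0138P = 0, so P* = 0.307/0.0138 = 22.2.

N* ≈ 153, P* ≈ 22.2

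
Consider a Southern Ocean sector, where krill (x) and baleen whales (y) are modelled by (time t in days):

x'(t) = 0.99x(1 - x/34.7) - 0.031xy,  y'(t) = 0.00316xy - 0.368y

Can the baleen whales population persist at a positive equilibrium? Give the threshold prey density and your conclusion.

Threshold x = 116; K < 116, so no, the predator goes extinct.

The predator equation gives dy/dt > 0 only when x > 0.368/0.00316 = 116.
Without the predator, x → K = 34.7. Since 34.7 < 116, the predator cannot invade.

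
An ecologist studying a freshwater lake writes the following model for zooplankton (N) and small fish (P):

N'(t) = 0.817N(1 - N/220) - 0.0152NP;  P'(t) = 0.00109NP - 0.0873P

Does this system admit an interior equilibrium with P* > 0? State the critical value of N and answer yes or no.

Threshold N = 80.1; K > 80.1, so yes, the predator persists.

The predator equation gives dP/dt > 0 only when N > 0.0873/0.00109 = 80.1.
Without the predator, N → K = 220. Since 220 > 80.1, the predator can invade and persist.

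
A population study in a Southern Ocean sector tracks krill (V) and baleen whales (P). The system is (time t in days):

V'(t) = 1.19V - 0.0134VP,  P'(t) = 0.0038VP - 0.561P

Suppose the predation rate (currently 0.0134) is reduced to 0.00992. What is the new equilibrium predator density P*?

P* ≈ 120

At the interior fixed point, setting dV/dt = 0 with V > 0 fixes P* = (prey growth rate)/(VP coefficient) — independent of the other coefficients.
With the change, P* = 1.19/0.00992 = 120; it rises from 88.8.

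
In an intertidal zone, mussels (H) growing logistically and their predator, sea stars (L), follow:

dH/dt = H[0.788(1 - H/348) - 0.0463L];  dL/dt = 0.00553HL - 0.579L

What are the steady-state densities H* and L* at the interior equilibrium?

H* ≈ 105, L* ≈ 11.9

From dL/dt = 0 with L > 0: 0.00553H* = 0.579, so H* = 105.
Substitute into dH/dt = 0: 0.788(1 - 105/348) = 0.0463L*.
The bracket is 0.699, giving L* = 0.551/0.0463 = 11.9.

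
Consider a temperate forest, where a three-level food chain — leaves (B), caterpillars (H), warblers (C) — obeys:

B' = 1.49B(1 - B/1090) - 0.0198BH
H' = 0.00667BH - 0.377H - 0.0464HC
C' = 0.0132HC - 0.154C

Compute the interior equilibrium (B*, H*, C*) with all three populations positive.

From dC/dt = 0: 0.0132H* = 0.154, so H* = 11.7.
From dB/dt = 0: 1.49(1 - B*/1090) = 0.0198·11.7, giving B* = 1090·(1 - 0.155) = 921.
From dH/dt = 0: 0.00667·921 - 0.377 = 0.0464C*, so C* = 5.77/0.0464 = 124.

B* ≈ 921, H* ≈ 11.7, C* ≈ 124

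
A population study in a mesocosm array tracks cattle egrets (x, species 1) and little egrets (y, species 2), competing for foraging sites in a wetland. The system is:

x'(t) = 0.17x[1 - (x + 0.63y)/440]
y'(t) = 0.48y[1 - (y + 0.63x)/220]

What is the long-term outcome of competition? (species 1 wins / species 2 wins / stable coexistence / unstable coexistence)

species 1 excludes species 2

Compare the nullcline intercepts: K1/α12 = 440/0.63 = 698 > K2 = 220; K2/α21 = 220/0.63 = 349 < K1 = 440.
Since the inequalities point opposite ways, species 1 can invade but species 2 cannot.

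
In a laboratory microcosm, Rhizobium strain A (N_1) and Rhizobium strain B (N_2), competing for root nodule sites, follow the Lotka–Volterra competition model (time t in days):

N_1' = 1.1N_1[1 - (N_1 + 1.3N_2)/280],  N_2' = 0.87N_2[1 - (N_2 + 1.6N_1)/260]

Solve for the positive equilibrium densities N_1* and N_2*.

Setting both brackets to zero gives the nullclines N_1 + 1.3N_2 = 280 and 1.6N_1 + N_2 = 260.
Substituting N_2 = 260 - 1.6N_1 into the first: N_1(1 - 1.3·1.6) = 280 - 1.3·260.
So N_1* = -58/-1.08 = 53.7, and then N_2* = 260 - 1.6·53.7 = 174.

N_1* ≈ 53.7, N_2* ≈ 174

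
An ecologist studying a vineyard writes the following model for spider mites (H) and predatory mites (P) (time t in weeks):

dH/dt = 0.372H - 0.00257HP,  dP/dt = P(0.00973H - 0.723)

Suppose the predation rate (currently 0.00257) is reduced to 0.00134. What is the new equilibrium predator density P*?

P* ≈ 278

At the interior fixed point, setting dH/dt = 0 with H > 0 fixes P* = (prey growth rate)/(HP coefficient) — independent of the other coefficients.
With the change, P* = 0.372/0.00134 = 278; it rises from 145.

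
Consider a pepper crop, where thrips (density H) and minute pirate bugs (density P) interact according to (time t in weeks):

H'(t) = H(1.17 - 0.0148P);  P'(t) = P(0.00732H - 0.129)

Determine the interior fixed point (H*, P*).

H* ≈ 17.6, P* ≈ 79.1

Set dP/dt = 0 with P > 0: 0.00732H - 0.129 = 0, so H* = 0.129/0.00732 = 17.6.
Set dH/dt = 0 with H > 0: 1.17 - 0.0148P = 0, so P* = 1.17/0.0148 = 79.1.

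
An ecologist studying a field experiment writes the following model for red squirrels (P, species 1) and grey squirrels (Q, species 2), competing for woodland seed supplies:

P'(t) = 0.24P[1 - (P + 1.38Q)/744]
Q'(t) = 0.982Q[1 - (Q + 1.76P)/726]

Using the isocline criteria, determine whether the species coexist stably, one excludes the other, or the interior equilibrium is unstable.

unstable coexistence (outcome depends on initial conditions)

Compare the nullcline intercepts: K1/α12 = 744/1.38 = 539 < K2 = 726; K2/α21 = 726/1.76 = 412 < K1 = 744.
Since both are reversed, neither can invade when rare; the interior point is a saddle.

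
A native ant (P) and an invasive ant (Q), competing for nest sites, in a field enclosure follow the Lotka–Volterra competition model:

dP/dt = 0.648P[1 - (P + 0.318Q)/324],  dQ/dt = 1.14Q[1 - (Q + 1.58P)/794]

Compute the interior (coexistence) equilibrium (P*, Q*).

P* ≈ 144, Q* ≈ 567

Setting both brackets to zero gives the nullclines P + 0.318Q = 324 and 1.58P + Q = 794.
Substituting Q = 794 - 1.58P into the first: P(1 - 0.318·1.58) = 324 - 0.318·794.
So P* = 71.5/0.498 = 144, and then Q* = 794 - 1.58·144 = 567.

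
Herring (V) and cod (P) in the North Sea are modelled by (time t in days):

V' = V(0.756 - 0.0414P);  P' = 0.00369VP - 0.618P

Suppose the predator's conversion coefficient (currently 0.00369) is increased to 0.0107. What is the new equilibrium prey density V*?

At the interior fixed point, setting dP/dt = 0 with P > 0 fixes V* = (predator death rate)/(VP coefficient) — independent of the other coefficients.
With the change, V* = 0.618/0.0107 = 57.8; it falls from 167.

V* ≈ 57.8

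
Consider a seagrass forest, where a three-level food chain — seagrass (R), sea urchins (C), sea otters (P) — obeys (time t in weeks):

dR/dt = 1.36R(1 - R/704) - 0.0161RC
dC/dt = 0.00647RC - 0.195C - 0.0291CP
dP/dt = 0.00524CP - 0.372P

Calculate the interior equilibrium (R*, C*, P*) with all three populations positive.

R* ≈ 112, C* ≈ 71, P* ≈ 18.3

From dP/dt = 0: 0.00524C* = 0.372, so C* = 71.
From dR/dt = 0: 1.36(1 - R*/704) = 0.0161·71, giving R* = 704·(1 - 0.84) = 112.
From dC/dt = 0: 0.00647·112 - 0.195 = 0.0291P*, so P* = 0.532/0.0291 = 18.3.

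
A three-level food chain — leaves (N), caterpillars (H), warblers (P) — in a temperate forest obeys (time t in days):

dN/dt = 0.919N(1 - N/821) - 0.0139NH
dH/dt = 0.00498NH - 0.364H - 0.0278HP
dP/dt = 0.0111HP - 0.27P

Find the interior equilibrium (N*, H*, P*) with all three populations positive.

From dP/dt = 0: 0.0111H* = 0.27, so H* = 24.3.
From dN/dt = 0: 0.919(1 - N*/821) = 0.0139·24.3, giving N* = 821·(1 - 0.368) = 519.
From dH/dt = 0: 0.00498·519 - 0.364 = 0.0278P*, so P* = 2.22/0.0278 = 79.9.

N* ≈ 519, H* ≈ 24.3, P* ≈ 79.9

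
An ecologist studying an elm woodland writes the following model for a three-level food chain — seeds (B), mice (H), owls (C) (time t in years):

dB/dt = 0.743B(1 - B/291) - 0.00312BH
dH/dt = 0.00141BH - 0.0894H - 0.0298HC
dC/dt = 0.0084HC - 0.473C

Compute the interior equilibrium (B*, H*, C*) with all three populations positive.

B* ≈ 222, H* ≈ 56.3, C* ≈ 7.51

From dC/dt = 0: 0.0084H* = 0.473, so H* = 56.3.
From dB/dt = 0: 0.743(1 - B*/291) = 0.00312·56.3, giving B* = 291·(1 - 0.236) = 222.
From dH/dt = 0: 0.00141·222 - 0.0894 = 0.0298C*, so C* = 0.224/0.0298 = 7.51.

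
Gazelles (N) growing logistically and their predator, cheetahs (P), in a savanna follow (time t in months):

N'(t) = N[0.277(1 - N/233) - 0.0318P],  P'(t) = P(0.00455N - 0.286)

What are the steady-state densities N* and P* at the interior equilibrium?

From dP/dt = 0 with P > 0: 0.00455N* = 0.286, so N* = 62.9.
Substitute into dN/dt = 0: 0.277(1 - 62.9/233) = 0.0318P*.
The bracket is 0.73, giving P* = 0.202/0.0318 = 6.36.

N* ≈ 62.9, P* ≈ 6.36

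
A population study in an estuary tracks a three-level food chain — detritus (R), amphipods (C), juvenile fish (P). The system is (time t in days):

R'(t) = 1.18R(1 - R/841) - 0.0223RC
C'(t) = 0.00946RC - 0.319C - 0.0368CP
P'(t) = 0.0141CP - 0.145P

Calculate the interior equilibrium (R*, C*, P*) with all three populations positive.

From dP/dt = 0: 0.0141C* = 0.145, so C* = 10.3.
From dR/dt = 0: 1.18(1 - R*/841) = 0.0223·10.3, giving R* = 841·(1 - 0.194) = 678.
From dC/dt = 0: 0.00946·678 - 0.319 = 0.0368P*, so P* = 6.09/0.0368 = 166.

R* ≈ 678, C* ≈ 10.3, P* ≈ 166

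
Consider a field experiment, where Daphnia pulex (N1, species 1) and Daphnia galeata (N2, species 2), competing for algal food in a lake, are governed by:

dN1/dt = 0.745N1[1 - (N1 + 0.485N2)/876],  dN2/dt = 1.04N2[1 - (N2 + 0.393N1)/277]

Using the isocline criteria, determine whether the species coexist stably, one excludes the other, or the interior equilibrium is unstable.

Compare the nullcline intercepts: K1/α12 = 876/0.485 = 1810 > K2 = 277; K2/α21 = 277/0.393 = 705 < K1 = 876.
Since the inequalities point opposite ways, species 1 can invade but species 2 cannot.

species 1 excludes species 2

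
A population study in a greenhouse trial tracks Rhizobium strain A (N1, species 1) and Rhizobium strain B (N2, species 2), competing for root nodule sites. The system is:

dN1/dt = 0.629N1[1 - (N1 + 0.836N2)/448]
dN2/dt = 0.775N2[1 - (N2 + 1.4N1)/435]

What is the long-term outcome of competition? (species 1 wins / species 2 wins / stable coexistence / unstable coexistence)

Compare the nullcline intercepts: K1/α12 = 448/0.836 = 536 > K2 = 435; K2/α21 = 435/1.4 = 311 < K1 = 448.
Since the inequalities point opposite ways, species 1 can invade but species 2 cannot.

species 1 excludes species 2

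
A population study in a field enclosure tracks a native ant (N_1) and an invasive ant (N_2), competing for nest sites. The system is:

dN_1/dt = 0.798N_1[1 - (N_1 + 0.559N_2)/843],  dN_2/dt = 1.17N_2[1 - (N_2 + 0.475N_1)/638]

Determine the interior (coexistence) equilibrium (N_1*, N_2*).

Setting both brackets to zero gives the nullclines N_1 + 0.559N_2 = 843 and 0.475N_1 + N_2 = 638.
Substituting N_2 = 638 - 0.475N_1 into the first: N_1(1 - 0.559·0.475) = 843 - 0.559·638.
So N_1* = 486/0.734 = 662, and then N_2* = 638 - 0.475·662 = 323.

N_1* ≈ 662, N_2* ≈ 323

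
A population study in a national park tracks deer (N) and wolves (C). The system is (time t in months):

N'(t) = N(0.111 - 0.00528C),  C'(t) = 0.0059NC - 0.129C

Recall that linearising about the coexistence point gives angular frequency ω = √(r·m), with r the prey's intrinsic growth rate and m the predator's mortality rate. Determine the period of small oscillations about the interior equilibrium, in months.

T ≈ 52.5 months

Here r = 0.111 and m = 0.129, so r·m = 0.0143.
ω = √0.0143 = 0.12 per month, hence T = 2π/ω ≈ 52.5 months.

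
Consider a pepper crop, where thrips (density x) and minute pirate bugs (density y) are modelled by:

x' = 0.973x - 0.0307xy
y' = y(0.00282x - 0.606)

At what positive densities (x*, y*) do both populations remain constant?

Set dy/dt = 0 with y > 0: 0.00282x - 0.606 = 0, so x* = 0.606/0.00282 = 215.
Set dx/dt = 0 with x > 0: 0.973 - 0.0307y = 0, so y* = 0.973/0.0307 = 31.7.

x* ≈ 215, y* ≈ 31.7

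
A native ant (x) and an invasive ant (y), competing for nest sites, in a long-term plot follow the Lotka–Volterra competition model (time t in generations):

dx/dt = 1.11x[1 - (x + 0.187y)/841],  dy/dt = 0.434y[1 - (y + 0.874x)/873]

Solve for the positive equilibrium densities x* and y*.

Setting both brackets to zero gives the nullclines x + 0.187y = 841 and 0.874x + y = 873.
Substituting y = 873 - 0.874x into the first: x(1 - 0.187·0.874) = 841 - 0.187·873.
So x* = 678/0.837 = 810, and then y* = 873 - 0.874·810 = 165.

x* ≈ 810, y* ≈ 165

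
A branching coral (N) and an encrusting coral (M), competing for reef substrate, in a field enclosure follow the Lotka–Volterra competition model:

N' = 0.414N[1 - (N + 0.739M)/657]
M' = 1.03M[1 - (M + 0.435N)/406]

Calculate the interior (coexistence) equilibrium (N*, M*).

Setting both brackets to zero gives the nullclines N + 0.739M = 657 and 0.435N + M = 406.
Substituting M = 406 - 0.435N into the first: N(1 - 0.739·0.435) = 657 - 0.739·406.
So N* = 357/0.679 = 526, and then M* = 406 - 0.435·526 = 177.

N* ≈ 526, M* ≈ 177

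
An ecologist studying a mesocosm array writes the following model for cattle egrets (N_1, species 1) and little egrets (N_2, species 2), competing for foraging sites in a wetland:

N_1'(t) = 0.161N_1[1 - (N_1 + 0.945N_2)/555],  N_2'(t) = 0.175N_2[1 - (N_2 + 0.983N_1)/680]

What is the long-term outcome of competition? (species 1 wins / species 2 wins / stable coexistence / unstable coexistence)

species 2 excludes species 1

Compare the nullcline intercepts: K1/α12 = 555/0.945 = 587 < K2 = 680; K2/α21 = 680/0.983 = 692 > K1 = 555.
Since the inequalities point opposite ways, species 2 can invade but species 1 cannot.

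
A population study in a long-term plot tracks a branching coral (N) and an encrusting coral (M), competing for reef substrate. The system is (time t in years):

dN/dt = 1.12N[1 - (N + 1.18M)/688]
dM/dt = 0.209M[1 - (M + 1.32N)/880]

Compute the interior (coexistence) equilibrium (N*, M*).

Setting both brackets to zero gives the nullclines N + 1.18M = 688 and 1.32N + M = 880.
Substituting M = 880 - 1.32N into the first: N(1 - 1.18·1.32) = 688 - 1.18·880.
So N* = -350/-0.558 = 628, and then M* = 880 - 1.32·628 = 50.5.

N* ≈ 628, M* ≈ 50.5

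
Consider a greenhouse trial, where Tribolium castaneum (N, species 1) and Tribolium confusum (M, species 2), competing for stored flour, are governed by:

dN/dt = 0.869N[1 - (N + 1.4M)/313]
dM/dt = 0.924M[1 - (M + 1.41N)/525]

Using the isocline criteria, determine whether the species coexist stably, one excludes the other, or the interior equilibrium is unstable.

species 2 excludes species 1

Compare the nullcline intercepts: K1/α12 = 313/1.4 = 224 < K2 = 525; K2/α21 = 525/1.41 = 372 > K1 = 313.
Since the inequalities point opposite ways, species 2 can invade but species 1 cannot.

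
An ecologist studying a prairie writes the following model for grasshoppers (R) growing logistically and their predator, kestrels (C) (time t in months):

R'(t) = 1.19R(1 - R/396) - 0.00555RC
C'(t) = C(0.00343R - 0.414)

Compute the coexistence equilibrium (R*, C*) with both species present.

From dC/dt = 0 with C > 0: 0.00343R* = 0.414, so R* = 121.
Substitute into dR/dt = 0: 1.19(1 - 121/396) = 0.00555C*.
The bracket is 0.695, giving C* = 0.827/0.00555 = 149.

R* ≈ 121, C* ≈ 149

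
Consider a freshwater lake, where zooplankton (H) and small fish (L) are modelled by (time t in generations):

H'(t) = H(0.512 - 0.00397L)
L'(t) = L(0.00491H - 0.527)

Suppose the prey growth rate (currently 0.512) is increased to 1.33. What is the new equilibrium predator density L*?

At the interior fixed point, setting dH/dt = 0 with H > 0 fixes L* = (prey growth rate)/(HL coefficient) — independent of the other coefficients.
With the change, L* = 1.33/0.00397 = 335; it rises from 129.

L* ≈ 335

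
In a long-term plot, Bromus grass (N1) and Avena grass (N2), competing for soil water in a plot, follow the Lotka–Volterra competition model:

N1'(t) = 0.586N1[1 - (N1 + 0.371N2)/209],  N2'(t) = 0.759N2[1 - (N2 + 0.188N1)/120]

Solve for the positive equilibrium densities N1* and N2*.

N1* ≈ 177, N2* ≈ 86.8

Setting both brackets to zero gives the nullclines N1 + 0.371N2 = 209 and 0.188N1 + N2 = 120.
Substituting N2 = 120 - 0.188N1 into the first: N1(1 - 0.371·0.188) = 209 - 0.371·120.
So N1* = 164/0.93 = 177, and then N2* = 120 - 0.188·177 = 86.8.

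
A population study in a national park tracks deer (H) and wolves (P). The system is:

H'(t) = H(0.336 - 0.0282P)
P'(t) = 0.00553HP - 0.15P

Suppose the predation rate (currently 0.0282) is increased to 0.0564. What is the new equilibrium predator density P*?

At the interior fixed point, setting dH/dt = 0 with H > 0 fixes P* = (prey growth rate)/(HP coefficient) — independent of the other coefficients.
With the change, P* = 0.336/0.0564 = 5.96; it falls from 11.9.

P* ≈ 5.96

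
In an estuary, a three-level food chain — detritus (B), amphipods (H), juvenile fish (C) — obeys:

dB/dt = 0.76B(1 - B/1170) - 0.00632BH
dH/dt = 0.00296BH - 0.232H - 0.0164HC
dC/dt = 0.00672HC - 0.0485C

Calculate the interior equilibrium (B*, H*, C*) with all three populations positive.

B* ≈ 1100, H* ≈ 7.22, C* ≈ 184

From dC/dt = 0: 0.00672H* = 0.0485, so H* = 7.22.
From dB/dt = 0: 0.76(1 - B*/1170) = 0.00632·7.22, giving B* = 1170·(1 - 0.06) = 1100.
From dH/dt = 0: 0.00296·1100 - 0.232 = 0.0164C*, so C* = 3.02/0.0164 = 184.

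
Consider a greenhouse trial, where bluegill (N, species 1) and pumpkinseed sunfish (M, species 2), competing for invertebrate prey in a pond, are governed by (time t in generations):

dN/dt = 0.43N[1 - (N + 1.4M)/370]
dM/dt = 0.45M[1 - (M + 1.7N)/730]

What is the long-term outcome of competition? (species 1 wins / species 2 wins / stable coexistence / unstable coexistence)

Compare the nullcline intercepts: K1/α12 = 370/1.4 = 264 < K2 = 730; K2/α21 = 730/1.7 = 429 > K1 = 370.
Since the inequalities point opposite ways, species 2 can invade but species 1 cannot.

species 2 excludes species 1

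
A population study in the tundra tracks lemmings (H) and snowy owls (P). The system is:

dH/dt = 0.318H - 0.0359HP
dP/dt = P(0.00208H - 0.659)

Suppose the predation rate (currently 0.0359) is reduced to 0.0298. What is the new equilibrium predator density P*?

P* ≈ 10.7

At the interior fixed point, setting dH/dt = 0 with H > 0 fixes P* = (prey growth rate)/(HP coefficient) — independent of the other coefficients.
With the change, P* = 0.318/0.0298 = 10.7; it rises from 8.86.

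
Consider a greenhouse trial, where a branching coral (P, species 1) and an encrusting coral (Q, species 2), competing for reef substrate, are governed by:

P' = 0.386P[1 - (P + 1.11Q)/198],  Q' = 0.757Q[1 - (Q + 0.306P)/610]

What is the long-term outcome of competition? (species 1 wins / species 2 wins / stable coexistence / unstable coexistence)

Compare the nullcline intercepts: K1/α12 = 198/1.11 = 178 < K2 = 610; K2/α21 = 610/0.306 = 1990 > K1 = 198.
Since the inequalities point opposite ways, species 2 can invade but species 1 cannot.

species 2 excludes species 1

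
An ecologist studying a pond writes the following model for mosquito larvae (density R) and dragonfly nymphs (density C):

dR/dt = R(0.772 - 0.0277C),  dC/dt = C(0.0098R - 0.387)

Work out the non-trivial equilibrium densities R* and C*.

R* ≈ 39.5, C* ≈ 27.9

Set dC/dt = 0 with C > 0: 0.0098R - 0.387 = 0, so R* = 0.387/0.0098 = 39.5.
Set dR/dt = 0 with R > 0: 0.772 - 0.0277C = 0, so C* = 0.772/0.0277 = 27.9.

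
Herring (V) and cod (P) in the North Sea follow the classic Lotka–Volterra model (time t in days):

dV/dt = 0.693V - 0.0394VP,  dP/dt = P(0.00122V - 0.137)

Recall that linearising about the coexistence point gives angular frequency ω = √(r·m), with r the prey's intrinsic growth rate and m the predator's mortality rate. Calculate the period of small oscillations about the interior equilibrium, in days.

Here r = 0.693 and m = 0.137, so r·m = 0.0949.
ω = √0.0949 = 0.308 per day, hence T = 2π/ω ≈ 20.4 days.

T ≈ 20.4 days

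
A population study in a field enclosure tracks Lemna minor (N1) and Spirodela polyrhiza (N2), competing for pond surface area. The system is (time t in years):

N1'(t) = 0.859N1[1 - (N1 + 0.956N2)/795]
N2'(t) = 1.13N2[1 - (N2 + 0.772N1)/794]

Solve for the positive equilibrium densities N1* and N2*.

N1* ≈ 137, N2* ≈ 688

Setting both brackets to zero gives the nullclines N1 + 0.956N2 = 795 and 0.772N1 + N2 = 794.
Substituting N2 = 794 - 0.772N1 into the first: N1(1 - 0.956·0.772) = 795 - 0.956·794.
So N1* = 35.9/0.262 = 137, and then N2* = 794 - 0.772·137 = 688.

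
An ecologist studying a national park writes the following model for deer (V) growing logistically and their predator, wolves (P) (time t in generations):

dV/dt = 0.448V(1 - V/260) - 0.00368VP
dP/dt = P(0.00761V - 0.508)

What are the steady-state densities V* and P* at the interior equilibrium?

V* ≈ 66.8, P* ≈ 90.5

From dP/dt = 0 with P > 0: 0.00761V* = 0.508, so V* = 66.8.
Substitute into dV/dt = 0: 0.448(1 - 66.8/260) = 0.00368P*.
The bracket is 0.743, giving P* = 0.333/0.00368 = 90.5.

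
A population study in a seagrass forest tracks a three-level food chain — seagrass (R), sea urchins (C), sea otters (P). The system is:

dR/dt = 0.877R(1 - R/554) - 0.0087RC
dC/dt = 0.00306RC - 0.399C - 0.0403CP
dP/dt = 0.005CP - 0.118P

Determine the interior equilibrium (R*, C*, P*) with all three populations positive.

From dP/dt = 0: 0.005C* = 0.118, so C* = 23.6.
From dR/dt = 0: 0.877(1 - R*/554) = 0.0087·23.6, giving R* = 554·(1 - 0.234) = 424.
From dC/dt = 0: 0.00306·424 - 0.399 = 0.0403P*, so P* = 0.899/0.0403 = 22.3.

R* ≈ 424, C* ≈ 23.6, P* ≈ 22.3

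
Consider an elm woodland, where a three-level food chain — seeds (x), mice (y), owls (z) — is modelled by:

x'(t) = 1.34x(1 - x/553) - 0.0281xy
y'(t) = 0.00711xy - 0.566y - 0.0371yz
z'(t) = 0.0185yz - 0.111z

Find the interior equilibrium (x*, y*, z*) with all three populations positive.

From dz/dt = 0: 0.0185y* = 0.111, so y* = 6.
From dx/dt = 0: 1.34(1 - x*/553) = 0.0281·6, giving x* = 553·(1 - 0.126) = 483.
From dy/dt = 0: 0.00711·483 - 0.566 = 0.0371z*, so z* = 2.87/0.0371 = 77.4.

x* ≈ 483, y* ≈ 6, z* ≈ 77.4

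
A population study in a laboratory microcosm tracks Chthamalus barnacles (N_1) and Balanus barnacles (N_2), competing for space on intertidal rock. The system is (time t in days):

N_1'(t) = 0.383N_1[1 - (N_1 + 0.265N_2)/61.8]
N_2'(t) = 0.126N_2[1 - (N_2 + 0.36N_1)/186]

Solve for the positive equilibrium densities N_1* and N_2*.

N_1* ≈ 13.8, N_2* ≈ 181

Setting both brackets to zero gives the nullclines N_1 + 0.265N_2 = 61.8 and 0.36N_1 + N_2 = 186.
Substituting N_2 = 186 - 0.36N_1 into the first: N_1(1 - 0.265·0.36) = 61.8 - 0.265·186.
So N_1* = 12.5/0.905 = 13.8, and then N_2* = 186 - 0.36·13.8 = 181.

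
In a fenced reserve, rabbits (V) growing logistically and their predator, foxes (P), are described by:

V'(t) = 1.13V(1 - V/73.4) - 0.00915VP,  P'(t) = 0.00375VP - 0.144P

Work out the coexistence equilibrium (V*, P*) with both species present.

From dP/dt = 0 with P > 0: 0.00375V* = 0.144, so V* = 38.4.
Substitute into dV/dt = 0: 1.13(1 - 38.4/73.4) = 0.00915P*.
The bracket is 0.477, giving P* = 0.539/0.00915 = 58.9.

V* ≈ 38.4, P* ≈ 58.9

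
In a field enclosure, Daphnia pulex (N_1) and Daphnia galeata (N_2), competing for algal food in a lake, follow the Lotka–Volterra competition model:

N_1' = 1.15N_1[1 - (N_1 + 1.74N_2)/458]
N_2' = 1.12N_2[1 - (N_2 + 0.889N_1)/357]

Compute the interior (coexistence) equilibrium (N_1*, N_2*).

N_1* ≈ 298, N_2* ≈ 91.7

Setting both brackets to zero gives the nullclines N_1 + 1.74N_2 = 458 and 0.889N_1 + N_2 = 357.
Substituting N_2 = 357 - 0.889N_1 into the first: N_1(1 - 1.74·0.889) = 458 - 1.74·357.
So N_1* = -163/-0.547 = 298, and then N_2* = 357 - 0.889·298 = 91.7.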